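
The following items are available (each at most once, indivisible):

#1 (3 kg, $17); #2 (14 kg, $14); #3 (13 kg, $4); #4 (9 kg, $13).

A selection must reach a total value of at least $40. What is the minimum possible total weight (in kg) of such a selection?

26

Subsets with value ≥ 40, sorted by total weight:
- #1+#2+#4: weight 26, value 44
- #1+#2+#3+#4: weight 39, value 48
Minimum weight: 26 kg.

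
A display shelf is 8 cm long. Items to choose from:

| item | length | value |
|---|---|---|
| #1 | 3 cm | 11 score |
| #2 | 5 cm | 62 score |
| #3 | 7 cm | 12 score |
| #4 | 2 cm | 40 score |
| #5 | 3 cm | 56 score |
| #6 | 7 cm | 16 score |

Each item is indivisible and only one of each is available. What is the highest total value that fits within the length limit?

118 score

Check high-value combinations within 8 cm:
- #2+#5: length 5+3=8, value 62+56=118
- #1+#4+#5: length 3+2+3=8, value 11+40+56=107
- #2+#4: length 5+2=7, value 62+40=102
- #4+#5: length 2+3=5, value 40+56=96
Best: 118 score.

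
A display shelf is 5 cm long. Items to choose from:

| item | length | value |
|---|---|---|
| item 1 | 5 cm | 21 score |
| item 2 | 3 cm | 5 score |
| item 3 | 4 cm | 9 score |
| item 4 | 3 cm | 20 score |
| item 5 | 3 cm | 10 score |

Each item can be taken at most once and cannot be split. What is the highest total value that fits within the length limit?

21 score

Check high-value combinations within 5 cm:
- item 1: length 5, value 21
- item 4: length 3, value 20
- item 5: length 3, value 10
- item 3: length 4, value 9
Best: 21 score.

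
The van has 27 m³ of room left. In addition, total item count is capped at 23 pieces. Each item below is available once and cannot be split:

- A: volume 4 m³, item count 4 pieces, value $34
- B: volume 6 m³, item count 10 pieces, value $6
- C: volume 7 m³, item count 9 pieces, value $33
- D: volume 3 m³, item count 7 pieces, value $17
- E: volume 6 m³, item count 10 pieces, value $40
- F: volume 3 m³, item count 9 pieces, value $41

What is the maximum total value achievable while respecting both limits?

Feasible sets respecting both limits:
- A+E+F: volume 13, item count 23, value 115
- A+C+F: volume 14, item count 22, value 108
- A+C+E: volume 17, item count 23, value 107
Best: $115.

$115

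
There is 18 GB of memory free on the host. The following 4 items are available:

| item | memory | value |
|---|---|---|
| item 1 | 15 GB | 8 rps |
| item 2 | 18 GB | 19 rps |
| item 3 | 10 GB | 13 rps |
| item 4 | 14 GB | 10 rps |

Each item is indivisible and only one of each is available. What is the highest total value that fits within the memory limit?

19 rps

Check high-value combinations within 18 GB:
- item 2: memory 18, value 19
- item 3: memory 10, value 13
- item 4: memory 14, value 10
Best: 19 rps.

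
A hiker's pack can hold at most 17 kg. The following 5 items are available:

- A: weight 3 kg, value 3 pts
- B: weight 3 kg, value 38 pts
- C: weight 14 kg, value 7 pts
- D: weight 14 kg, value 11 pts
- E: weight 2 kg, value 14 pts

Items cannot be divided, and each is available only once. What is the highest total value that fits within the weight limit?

55 pts

Check high-value combinations within 17 kg:
- A+B+E: weight 3+3+2=8, value 3+38+14=55
- B+E: weight 3+2=5, value 38+14=52
- B+D: weight 3+14=17, value 38+11=49
- B+C: weight 3+14=17, value 38+7=45
Best: 55 pts.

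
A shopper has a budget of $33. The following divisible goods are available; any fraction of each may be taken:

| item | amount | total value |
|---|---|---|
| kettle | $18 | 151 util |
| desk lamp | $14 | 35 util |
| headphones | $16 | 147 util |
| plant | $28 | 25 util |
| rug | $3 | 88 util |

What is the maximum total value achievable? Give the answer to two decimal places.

352.44

Take in order of value per unit:
- rug (88/3 per unit): all 3 → value 88, running total 88.00
- headphones (147/16 per unit): all 16 → value 147, running total 235.00
- kettle (151/18 per unit): 14 of 18 → value 14×151/18 = 117.4444, running total 352.44
Total 352.44.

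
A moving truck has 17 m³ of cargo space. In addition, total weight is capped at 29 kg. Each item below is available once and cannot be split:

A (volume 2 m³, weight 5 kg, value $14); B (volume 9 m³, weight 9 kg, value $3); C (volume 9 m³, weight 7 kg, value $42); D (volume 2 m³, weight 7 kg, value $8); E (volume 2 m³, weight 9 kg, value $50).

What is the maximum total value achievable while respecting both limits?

Feasible sets respecting both limits:
- A+C+D+E: volume 15, weight 28, value 114
- A+C+E: volume 13, weight 21, value 106
- C+D+E: volume 13, weight 23, value 100
Best: $114.

$114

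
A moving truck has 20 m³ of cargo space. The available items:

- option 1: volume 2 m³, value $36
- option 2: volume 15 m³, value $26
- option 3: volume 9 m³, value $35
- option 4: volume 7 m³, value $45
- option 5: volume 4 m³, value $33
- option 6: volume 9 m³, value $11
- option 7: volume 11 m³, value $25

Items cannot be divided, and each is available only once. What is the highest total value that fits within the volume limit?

Check high-value combinations within 20 m³:
- option 1+option 3+option 4: volume 2+9+7=18, value 36+35+45=116
- option 1+option 4+option 5: volume 2+7+4=13, value 36+45+33=114
- option 3+option 4+option 5: volume 9+7+4=20, value 35+45+33=113
- option 1+option 4+option 7: volume 2+7+11=20, value 36+45+25=106
- option 1+option 3+option 5: volume 2+9+4=15, value 36+35+33=104
Best: $116.

$116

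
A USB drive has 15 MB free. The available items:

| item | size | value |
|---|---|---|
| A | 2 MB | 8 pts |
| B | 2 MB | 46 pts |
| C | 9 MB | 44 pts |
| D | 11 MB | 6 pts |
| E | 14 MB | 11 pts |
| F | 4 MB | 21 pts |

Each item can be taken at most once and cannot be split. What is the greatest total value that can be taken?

111 pts

This is a 0/1 knapsack; check combinations near the capacity.
- B+C+F: size 2+9+4=15, value 46+44+21=111
- A+B+C: size 2+2+9=13, value 8+46+44=98
- B+C: size 2+9=11, value 46+44=90
Best: 111 pts.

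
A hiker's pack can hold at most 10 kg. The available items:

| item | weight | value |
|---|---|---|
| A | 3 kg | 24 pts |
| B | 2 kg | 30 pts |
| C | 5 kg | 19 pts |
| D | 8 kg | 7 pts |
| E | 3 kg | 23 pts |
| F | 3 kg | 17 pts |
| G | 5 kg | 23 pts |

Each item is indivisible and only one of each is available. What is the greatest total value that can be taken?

Check high-value combinations within 10 kg:
- A+B+E: weight 3+2+3=8, value 24+30+23=77
- A+B+G: weight 3+2+5=10, value 24+30+23=77
- B+E+G: weight 2+3+5=10, value 30+23+23=76
Best: 77 pts.

77 pts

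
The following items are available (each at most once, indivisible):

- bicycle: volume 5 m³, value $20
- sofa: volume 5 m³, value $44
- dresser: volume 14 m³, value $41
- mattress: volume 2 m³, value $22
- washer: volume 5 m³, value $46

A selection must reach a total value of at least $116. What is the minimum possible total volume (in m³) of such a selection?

Subsets with value ≥ 116, sorted by total volume:
- bicycle+sofa+mattress+washer: volume 17, value 132
- sofa+dresser+washer: volume 24, value 131
Minimum volume: 17 m³.

17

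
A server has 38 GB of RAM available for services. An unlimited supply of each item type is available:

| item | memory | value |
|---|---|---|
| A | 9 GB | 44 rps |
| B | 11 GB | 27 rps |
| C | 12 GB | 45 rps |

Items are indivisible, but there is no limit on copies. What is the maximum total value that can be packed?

176 rps

Best value-per-unit is A at 44/9, and filling with it alone uses memory 4×9=36. No mix of the others beats 4×44 = 176.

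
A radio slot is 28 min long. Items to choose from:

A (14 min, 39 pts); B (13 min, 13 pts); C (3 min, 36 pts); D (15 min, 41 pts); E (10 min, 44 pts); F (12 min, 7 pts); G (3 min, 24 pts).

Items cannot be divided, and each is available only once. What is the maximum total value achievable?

Check high-value combinations within 28 min:
- C+D+E: duration 3+15+10=28, value 36+41+44=121
- A+C+E: duration 14+3+10=27, value 39+36+44=119
- C+E+F+G: duration 3+10+12+3=28, value 36+44+7+24=111
- D+E+G: duration 15+10+3=28, value 41+44+24=109
Best: 121 pts.

121 pts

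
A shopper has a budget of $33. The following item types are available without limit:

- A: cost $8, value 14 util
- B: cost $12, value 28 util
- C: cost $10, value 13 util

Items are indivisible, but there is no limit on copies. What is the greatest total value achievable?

70 util

Best value-per-unit is B at 28/12; filling with it alone gives 2×28 = 56.
Optimal mix: 1×A + 2×B → cost 32, value 70.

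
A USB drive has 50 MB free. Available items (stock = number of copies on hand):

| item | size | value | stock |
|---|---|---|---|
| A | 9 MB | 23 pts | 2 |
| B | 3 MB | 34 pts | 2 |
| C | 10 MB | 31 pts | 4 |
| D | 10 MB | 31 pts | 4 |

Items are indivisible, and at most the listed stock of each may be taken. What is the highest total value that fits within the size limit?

192 pts

Top feasible selections:
- 2×B + 4×D: size 46, value 192
- 2×B + 1×C + 3×D: size 46, value 192
Best: 192 pts.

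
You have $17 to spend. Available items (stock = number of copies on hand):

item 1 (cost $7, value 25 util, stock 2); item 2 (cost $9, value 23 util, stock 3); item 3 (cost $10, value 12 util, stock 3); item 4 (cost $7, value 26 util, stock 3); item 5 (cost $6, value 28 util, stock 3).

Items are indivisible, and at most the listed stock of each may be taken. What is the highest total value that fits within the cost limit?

56 util

Best selections within cost 17 and stock limits:
- 2×item 5: cost 12, value 56
- 1×item 4 + 1×item 5: cost 13, value 54
- 1×item 1 + 1×item 5: cost 13, value 53
- 2×item 4: cost 14, value 52
Best: 56 util.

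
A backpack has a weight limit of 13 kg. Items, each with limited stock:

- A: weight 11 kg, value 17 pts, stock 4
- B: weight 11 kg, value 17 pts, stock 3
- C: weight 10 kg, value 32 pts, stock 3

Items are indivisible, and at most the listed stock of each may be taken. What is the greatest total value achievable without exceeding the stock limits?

Best selections within weight 13 and stock limits:
- 1×C: weight 10, value 32
- 1×B: weight 11, value 17
Best: 32 pts.

32 pts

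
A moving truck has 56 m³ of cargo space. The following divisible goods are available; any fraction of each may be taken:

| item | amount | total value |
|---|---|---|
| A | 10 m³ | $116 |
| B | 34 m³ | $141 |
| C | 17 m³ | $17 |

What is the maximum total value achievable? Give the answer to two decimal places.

Take in order of value per unit:
- A (116/10 per unit): all 10 → value 116, running total 116.00
- B (141/34 per unit): all 34 → value 141, running total 257.00
- C (17/17 per unit): 12 of 17 → value 12×17/17 = 12.0000, running total 269.00
Total 269.00.

269.00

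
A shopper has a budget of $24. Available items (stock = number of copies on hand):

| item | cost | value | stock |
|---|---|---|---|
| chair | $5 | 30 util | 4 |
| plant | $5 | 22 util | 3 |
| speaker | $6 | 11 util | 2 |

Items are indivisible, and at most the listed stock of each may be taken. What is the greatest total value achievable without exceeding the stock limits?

120 util

Best selections within cost 24 and stock limits:
- 4×chair: cost 20, value 120
- 3×chair + 1×plant: cost 20, value 112
Best: 120 util.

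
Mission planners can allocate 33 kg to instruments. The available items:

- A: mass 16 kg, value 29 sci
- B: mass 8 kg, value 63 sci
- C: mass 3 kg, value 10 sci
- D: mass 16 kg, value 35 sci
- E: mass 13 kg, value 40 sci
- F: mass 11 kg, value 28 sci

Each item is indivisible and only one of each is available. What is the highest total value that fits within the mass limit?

131 sci

Check high-value combinations within 33 kg:
- B+E+F: mass 8+13+11=32, value 63+40+28=131
- B+C+E: mass 8+3+13=24, value 63+10+40=113
- B+C+D: mass 8+3+16=27, value 63+10+35=108
Best: 131 sci.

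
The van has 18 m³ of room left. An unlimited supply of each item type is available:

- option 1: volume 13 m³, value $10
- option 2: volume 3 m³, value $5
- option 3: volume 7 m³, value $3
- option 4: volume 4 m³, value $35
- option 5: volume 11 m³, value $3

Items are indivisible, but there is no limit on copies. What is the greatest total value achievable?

Best value-per-unit is option 4 at 35/4, and filling with it alone uses volume 4×4=16. No mix of the others beats 4×35 = 140.

$140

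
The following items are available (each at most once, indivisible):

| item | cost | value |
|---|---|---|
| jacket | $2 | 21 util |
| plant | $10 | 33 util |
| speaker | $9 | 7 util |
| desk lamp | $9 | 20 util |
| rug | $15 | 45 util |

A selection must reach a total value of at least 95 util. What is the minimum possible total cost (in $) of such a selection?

Subsets with value ≥ 95, sorted by total cost:
- jacket+plant+rug: cost 27, value 99
- plant+desk lamp+rug: cost 34, value 98
- jacket+plant+desk lamp+rug: cost 36, value 119
- jacket+plant+speaker+rug: cost 36, value 106
Minimum cost: 27 $.

27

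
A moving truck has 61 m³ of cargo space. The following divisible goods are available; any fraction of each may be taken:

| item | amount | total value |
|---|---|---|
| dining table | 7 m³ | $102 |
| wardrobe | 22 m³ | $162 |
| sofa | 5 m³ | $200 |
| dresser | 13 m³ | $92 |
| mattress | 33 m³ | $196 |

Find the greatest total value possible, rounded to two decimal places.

639.15

Take in order of value per unit:
- sofa (200/5 per unit): all 5 → value 200, running total 200.00
- dining table (102/7 per unit): all 7 → value 102, running total 302.00
- wardrobe (162/22 per unit): all 22 → value 162, running total 464.00
- dresser (92/13 per unit): all 13 → value 92, running total 556.00
- mattress (196/33 per unit): 14 of 33 → value 14×196/33 = 83.1515, running total 639.15
Total 639.15.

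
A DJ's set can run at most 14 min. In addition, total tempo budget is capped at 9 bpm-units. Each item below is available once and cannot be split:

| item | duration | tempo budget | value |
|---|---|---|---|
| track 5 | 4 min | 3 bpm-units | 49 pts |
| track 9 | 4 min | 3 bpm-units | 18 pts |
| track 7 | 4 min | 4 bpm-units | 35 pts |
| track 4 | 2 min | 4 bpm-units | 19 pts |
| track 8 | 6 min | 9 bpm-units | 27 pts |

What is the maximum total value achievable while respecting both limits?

84 pts

Feasible sets respecting both limits:
- track 5+track 7: duration 8, tempo budget 7, value 84
- track 5+track 4: duration 6, tempo budget 7, value 68
- track 5+track 9: duration 8, tempo budget 6, value 67
Best: 84 pts.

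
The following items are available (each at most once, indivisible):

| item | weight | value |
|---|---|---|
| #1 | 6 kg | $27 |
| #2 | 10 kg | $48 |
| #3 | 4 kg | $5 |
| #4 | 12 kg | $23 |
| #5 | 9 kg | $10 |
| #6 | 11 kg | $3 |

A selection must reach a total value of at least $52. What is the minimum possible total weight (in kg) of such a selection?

14

Subsets with value ≥ 52, sorted by total weight:
- #2+#3: weight 14, value 53
- #1+#2: weight 16, value 75
Minimum weight: 14 kg.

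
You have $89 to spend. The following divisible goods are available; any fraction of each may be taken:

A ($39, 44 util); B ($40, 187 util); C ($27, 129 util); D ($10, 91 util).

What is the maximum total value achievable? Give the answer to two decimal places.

Take in order of value per unit:
- D (91/10 per unit): all 10 → value 91, running total 91.00
- C (129/27 per unit): all 27 → value 129, running total 220.00
- B (187/40 per unit): all 40 → value 187, running total 407.00
- A (44/39 per unit): 12 of 39 → value 12×44/39 = 13.5385, running total 420.54
Total 420.54.

420.54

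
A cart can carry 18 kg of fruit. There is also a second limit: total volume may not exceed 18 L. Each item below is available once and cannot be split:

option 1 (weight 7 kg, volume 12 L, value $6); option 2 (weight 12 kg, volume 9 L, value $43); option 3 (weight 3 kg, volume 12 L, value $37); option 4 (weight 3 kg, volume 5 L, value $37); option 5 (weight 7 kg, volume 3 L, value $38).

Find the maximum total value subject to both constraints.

Feasible sets respecting both limits:
- option 2+option 4: weight 15, volume 14, value 80
- option 3+option 5: weight 10, volume 15, value 75
- option 4+option 5: weight 10, volume 8, value 75
- option 3+option 4: weight 6, volume 17, value 74
Best: $80.

$80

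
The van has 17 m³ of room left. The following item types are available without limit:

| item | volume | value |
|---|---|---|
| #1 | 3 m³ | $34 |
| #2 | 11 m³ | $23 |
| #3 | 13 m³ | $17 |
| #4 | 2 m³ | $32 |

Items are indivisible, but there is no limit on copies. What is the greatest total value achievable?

Best value-per-unit is #4 at 32/2; filling with it alone gives 8×32 = 256.
Optimal mix: 1×#1 + 7×#4 → volume 17, value 258.

$258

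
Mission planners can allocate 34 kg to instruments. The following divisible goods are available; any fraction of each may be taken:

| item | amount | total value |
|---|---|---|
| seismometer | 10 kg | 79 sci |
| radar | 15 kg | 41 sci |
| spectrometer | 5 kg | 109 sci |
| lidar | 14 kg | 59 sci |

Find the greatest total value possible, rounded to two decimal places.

Take in order of value per unit:
- spectrometer (109/5 per unit): all 5 → value 109, running total 109.00
- seismometer (79/10 per unit): all 10 → value 79, running total 188.00
- lidar (59/14 per unit): all 14 → value 59, running total 247.00
- radar (41/15 per unit): 5 of 15 → value 5×41/15 = 13.6667, running total 260.67
Total 260.67.

260.67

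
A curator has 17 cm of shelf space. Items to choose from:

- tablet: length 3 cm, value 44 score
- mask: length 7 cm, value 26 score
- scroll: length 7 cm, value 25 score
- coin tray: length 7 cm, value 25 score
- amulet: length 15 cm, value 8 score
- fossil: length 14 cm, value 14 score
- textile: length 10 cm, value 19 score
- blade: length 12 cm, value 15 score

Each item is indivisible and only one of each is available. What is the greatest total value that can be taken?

95 score

Check high-value combinations within 17 cm:
- tablet+mask+scroll: length 3+7+7=17, value 44+26+25=95
- tablet+mask+coin tray: length 3+7+7=17, value 44+26+25=95
- tablet+scroll+coin tray: length 3+7+7=17, value 44+25+25=94
- tablet+mask: length 3+7=10, value 44+26=70
- tablet+scroll: length 3+7=10, value 44+25=69
Best: 95 score.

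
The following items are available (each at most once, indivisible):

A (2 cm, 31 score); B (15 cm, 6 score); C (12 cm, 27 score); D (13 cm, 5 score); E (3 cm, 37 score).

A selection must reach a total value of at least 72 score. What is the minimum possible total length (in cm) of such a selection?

Subsets with value ≥ 72, sorted by total length:
- A+C+E: length 17, value 95
- A+D+E: length 18, value 73
- A+B+E: length 20, value 74
Minimum length: 17 cm.

17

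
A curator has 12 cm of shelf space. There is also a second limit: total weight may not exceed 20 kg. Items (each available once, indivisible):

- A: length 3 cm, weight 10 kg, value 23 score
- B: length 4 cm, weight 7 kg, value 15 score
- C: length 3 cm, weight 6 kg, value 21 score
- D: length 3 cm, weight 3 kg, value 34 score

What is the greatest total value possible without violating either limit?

Feasible sets respecting both limits:
- A+C+D: length 9, weight 19, value 78
- A+B+D: length 10, weight 20, value 72
- B+C+D: length 10, weight 16, value 70
Best: 78 score.

78 score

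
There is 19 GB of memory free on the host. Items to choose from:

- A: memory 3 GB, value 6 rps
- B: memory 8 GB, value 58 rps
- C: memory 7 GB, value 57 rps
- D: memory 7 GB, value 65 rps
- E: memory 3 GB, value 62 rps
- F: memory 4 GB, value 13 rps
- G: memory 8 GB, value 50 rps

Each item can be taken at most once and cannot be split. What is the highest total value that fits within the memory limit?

185 rps

Check high-value combinations within 19 GB:
- B+D+E: memory 8+7+3=18, value 58+65+62=185
- C+D+E: memory 7+7+3=17, value 57+65+62=184
- B+C+E: memory 8+7+3=18, value 58+57+62=177
Best: 185 rps.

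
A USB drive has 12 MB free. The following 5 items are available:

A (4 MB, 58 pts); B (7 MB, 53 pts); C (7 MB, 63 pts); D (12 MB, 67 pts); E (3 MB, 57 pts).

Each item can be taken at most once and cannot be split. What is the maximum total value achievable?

This is a 0/1 knapsack; check combinations near the capacity.
- A+C: size 4+7=11, value 58+63=121
- C+E: size 7+3=10, value 63+57=120
- A+E: size 4+3=7, value 58+57=115
- A+B: size 4+7=11, value 58+53=111
Best: 121 pts.

121 pts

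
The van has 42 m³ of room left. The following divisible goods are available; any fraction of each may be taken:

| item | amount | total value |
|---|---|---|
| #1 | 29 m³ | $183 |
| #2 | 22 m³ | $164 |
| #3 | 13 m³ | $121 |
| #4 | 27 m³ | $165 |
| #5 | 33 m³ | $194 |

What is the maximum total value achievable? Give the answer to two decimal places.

329.17

Take in order of value per unit:
- #3 (121/13 per unit): all 13 → value 121, running total 121.00
- #2 (164/22 per unit): all 22 → value 164, running total 285.00
- #1 (183/29 per unit): 7 of 29 → value 7×183/29 = 44.1724, running total 329.17
Total 329.17.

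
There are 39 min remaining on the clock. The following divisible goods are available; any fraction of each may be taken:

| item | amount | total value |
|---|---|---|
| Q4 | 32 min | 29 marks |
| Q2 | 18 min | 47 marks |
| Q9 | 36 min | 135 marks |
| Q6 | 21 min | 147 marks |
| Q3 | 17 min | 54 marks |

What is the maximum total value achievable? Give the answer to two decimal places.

Take in order of value per unit:
- Q6 (147/21 per unit): all 21 → value 147, running total 147.00
- Q9 (135/36 per unit): 18 of 36 → value 18×135/36 = 67.5000, running total 214.50
Total 214.50.

214.50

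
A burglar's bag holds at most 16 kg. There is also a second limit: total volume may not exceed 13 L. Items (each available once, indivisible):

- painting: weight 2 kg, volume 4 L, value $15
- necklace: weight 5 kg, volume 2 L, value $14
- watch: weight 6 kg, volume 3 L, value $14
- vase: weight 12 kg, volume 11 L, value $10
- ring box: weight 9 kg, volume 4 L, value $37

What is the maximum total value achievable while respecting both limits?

$66

Feasible sets respecting both limits:
- painting+necklace+ring box: weight 16, volume 10, value 66
- painting+ring box: weight 11, volume 8, value 52
- necklace+ring box: weight 14, volume 6, value 51
- watch+ring box: weight 15, volume 7, value 51
Best: $66.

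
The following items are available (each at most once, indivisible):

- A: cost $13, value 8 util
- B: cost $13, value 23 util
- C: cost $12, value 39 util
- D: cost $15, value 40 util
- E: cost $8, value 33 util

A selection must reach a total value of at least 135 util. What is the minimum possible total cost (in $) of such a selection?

48

Subsets with value ≥ 135, sorted by total cost:
- B+C+D+E: cost 48, value 135
- A+B+C+D+E: cost 61, value 143
Minimum cost: 48 $.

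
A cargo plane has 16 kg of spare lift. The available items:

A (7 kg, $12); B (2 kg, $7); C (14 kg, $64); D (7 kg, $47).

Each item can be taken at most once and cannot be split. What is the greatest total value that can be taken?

Check high-value combinations within 16 kg:
- B+C: weight 2+14=16, value 7+64=71
- A+B+D: weight 7+2+7=16, value 12+7+47=66
- C: weight 14, value 64
- A+D: weight 7+7=14, value 12+47=59
- B+D: weight 2+7=9, value 7+47=54
Best: $71.

$71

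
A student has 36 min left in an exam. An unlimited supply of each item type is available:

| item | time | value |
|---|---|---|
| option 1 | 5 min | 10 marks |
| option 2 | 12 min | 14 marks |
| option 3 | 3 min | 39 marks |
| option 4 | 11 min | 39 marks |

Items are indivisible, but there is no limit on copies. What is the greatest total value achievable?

468 marks

Best value-per-unit is option 3 at 39/3, and filling with it alone uses time 12×3=36. No mix of the others beats 12×39 = 468.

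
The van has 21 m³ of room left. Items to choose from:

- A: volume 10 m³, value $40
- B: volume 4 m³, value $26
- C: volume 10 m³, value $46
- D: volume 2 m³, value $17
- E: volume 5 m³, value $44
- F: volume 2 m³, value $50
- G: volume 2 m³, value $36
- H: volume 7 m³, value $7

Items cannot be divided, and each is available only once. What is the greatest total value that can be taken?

This is a 0/1 knapsack; check combinations near the capacity.
- C+D+E+F+G: volume 10+2+5+2+2=21, value 46+17+44+50+36=193
- A+D+E+F+G: volume 10+2+5+2+2=21, value 40+17+44+50+36=187
- C+E+F+G: volume 10+5+2+2=19, value 46+44+50+36=176
Best: $193.

$193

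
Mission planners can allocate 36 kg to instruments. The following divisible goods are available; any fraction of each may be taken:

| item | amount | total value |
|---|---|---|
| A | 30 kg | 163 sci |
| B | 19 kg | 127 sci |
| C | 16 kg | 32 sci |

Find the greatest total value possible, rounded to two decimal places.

Take in order of value per unit:
- B (127/19 per unit): all 19 → value 127, running total 127.00
- A (163/30 per unit): 17 of 30 → value 17×163/30 = 92.3667, running total 219.37
Total 219.37.

219.37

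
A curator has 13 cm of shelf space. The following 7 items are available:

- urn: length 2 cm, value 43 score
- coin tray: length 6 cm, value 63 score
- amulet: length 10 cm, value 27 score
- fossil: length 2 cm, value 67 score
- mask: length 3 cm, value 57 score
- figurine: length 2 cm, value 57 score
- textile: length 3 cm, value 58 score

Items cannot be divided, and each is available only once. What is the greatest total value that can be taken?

282 score

Check high-value combinations within 13 cm:
- urn+fossil+mask+figurine+textile: length 2+2+3+2+3=12, value 43+67+57+57+58=282
- coin tray+fossil+figurine+textile: length 6+2+2+3=13, value 63+67+57+58=245
- coin tray+fossil+mask+figurine: length 6+2+3+2=13, value 63+67+57+57=244
Best: 282 score.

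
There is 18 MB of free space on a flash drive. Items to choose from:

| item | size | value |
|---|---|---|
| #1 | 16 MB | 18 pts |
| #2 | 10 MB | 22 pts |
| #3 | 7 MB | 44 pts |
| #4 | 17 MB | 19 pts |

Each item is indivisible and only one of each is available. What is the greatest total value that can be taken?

66 pts

This is a 0/1 knapsack; check combinations near the capacity.
- #2+#3: size 10+7=17, value 22+44=66
- #3: size 7, value 44
- #2: size 10, value 22
- #4: size 17, value 19
Best: 66 pts.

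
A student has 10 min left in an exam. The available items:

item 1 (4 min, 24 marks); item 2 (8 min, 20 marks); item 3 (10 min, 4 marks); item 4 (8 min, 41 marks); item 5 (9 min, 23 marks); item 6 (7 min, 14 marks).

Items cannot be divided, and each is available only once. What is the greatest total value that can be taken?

41 marks

This is a 0/1 knapsack; check combinations near the capacity.
- item 4: time 8, value 41
- item 1: time 4, value 24
- item 5: time 9, value 23
Best: 41 marks.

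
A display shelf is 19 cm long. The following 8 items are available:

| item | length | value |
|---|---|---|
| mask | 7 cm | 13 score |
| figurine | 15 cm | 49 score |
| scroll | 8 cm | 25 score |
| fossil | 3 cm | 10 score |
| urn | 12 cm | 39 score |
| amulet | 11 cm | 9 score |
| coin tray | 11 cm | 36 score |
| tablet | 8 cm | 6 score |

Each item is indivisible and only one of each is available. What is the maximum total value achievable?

61 score

Check high-value combinations within 19 cm:
- scroll+coin tray: length 8+11=19, value 25+36=61
- figurine+fossil: length 15+3=18, value 49+10=59
- mask+urn: length 7+12=19, value 13+39=52
Best: 61 score.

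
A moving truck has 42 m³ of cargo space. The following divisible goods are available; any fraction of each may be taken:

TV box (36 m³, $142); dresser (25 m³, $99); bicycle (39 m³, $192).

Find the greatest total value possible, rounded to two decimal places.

203.88

Take in order of value per unit:
- bicycle (192/39 per unit): all 39 → value 192, running total 192.00
- dresser (99/25 per unit): 3 of 25 → value 3×99/25 = 11.8800, running total 203.88
Total 203.88.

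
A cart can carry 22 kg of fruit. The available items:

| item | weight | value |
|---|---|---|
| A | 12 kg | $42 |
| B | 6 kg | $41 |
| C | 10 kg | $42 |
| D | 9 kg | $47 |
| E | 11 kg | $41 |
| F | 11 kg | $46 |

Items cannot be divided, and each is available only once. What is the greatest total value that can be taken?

Check high-value combinations within 22 kg:
- D+F: weight 9+11=20, value 47+46=93
- C+D: weight 10+9=19, value 42+47=89
- A+D: weight 12+9=21, value 42+47=89
- B+D: weight 6+9=15, value 41+47=88
Best: $93.

$93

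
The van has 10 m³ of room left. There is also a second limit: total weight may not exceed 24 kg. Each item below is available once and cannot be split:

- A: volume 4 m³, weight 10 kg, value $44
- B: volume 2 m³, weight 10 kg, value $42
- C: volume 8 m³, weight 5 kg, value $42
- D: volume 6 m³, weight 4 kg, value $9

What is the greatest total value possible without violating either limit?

Feasible sets respecting both limits:
- A+B: volume 6, weight 20, value 86
- B+C: volume 10, weight 15, value 84
- A+D: volume 10, weight 14, value 53
Best: $86.

$86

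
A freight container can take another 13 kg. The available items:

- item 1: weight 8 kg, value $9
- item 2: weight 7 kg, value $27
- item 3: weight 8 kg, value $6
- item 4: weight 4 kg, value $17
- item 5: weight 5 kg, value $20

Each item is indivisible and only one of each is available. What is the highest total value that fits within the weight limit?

$47

Check high-value combinations within 13 kg:
- item 2+item 5: weight 7+5=12, value 27+20=47
- item 2+item 4: weight 7+4=11, value 27+17=44
- item 4+item 5: weight 4+5=9, value 17+20=37
- item 1+item 5: weight 8+5=13, value 9+20=29
- item 2: weight 7, value 27
Best: $47.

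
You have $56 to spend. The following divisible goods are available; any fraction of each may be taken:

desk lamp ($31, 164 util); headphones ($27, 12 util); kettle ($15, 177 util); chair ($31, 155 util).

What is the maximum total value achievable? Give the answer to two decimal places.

Take in order of value per unit:
- kettle (177/15 per unit): all 15 → value 177, running total 177.00
- desk lamp (164/31 per unit): all 31 → value 164, running total 341.00
- chair (155/31 per unit): 10 of 31 → value 10×155/31 = 50.0000, running total 391.00
Total 391.00.

391.00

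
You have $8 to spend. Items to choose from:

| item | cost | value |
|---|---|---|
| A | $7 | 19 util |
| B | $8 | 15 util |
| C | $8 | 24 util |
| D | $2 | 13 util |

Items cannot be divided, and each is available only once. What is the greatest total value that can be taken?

Check high-value combinations within $8:
- C: cost 8, value 24
- A: cost 7, value 19
- B: cost 8, value 15
- D: cost 2, value 13
Best: 24 util.

24 util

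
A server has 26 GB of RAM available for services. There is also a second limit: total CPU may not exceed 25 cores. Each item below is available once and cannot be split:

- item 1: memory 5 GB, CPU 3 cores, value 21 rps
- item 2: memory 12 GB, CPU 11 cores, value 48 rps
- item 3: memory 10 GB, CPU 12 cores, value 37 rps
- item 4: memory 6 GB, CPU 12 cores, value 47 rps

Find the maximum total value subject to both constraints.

95 rps

Feasible sets respecting both limits:
- item 2+item 4: memory 18, CPU 23, value 95
- item 2+item 3: memory 22, CPU 23, value 85
- item 3+item 4: memory 16, CPU 24, value 84
Best: 95 rps.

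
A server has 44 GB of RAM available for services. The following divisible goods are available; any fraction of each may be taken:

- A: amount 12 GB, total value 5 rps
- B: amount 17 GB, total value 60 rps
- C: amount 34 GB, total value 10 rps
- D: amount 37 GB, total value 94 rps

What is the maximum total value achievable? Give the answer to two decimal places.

128.59

Take in order of value per unit:
- B (60/17 per unit): all 17 → value 60, running total 60.00
- D (94/37 per unit): 27 of 37 → value 27×94/37 = 68.5946, running total 128.59
Total 128.59.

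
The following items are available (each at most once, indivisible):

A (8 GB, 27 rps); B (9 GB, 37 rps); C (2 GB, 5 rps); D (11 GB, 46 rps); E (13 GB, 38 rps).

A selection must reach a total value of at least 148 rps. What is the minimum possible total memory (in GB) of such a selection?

41

Subsets with value ≥ 148, sorted by total memory:
- A+B+D+E: memory 41, value 148
- A+B+C+D+E: memory 43, value 153
Minimum memory: 41 GB.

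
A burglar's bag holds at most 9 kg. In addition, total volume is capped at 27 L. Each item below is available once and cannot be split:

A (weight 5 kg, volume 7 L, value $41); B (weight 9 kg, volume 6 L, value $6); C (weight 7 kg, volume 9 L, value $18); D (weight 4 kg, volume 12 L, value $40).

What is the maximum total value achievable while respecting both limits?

Feasible sets respecting both limits:
- A+D: weight 9, volume 19, value 81
- A: weight 5, volume 7, value 41
- D: weight 4, volume 12, value 40
- C: weight 7, volume 9, value 18
Best: $81.

$81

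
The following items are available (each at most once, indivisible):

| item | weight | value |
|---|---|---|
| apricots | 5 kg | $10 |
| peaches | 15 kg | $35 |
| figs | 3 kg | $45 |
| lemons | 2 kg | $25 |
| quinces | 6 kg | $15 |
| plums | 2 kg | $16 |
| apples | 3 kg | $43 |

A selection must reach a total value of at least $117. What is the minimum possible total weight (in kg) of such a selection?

10

Subsets with value ≥ 117, sorted by total weight:
- figs+lemons+plums+apples: weight 10, value 129
- apricots+figs+lemons+apples: weight 13, value 123
Minimum weight: 10 kg.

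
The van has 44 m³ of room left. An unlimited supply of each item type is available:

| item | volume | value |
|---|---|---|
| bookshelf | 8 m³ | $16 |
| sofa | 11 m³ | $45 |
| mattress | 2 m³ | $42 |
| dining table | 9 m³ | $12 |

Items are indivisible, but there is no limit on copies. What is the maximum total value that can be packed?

$924

Best value-per-unit is mattress at 42/2, and filling with it alone uses volume 22×2=44. No mix of the others beats 22×42 = 924.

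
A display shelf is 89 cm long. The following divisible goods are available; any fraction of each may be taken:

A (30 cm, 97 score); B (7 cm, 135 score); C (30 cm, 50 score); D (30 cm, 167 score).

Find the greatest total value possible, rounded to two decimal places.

Take in order of value per unit:
- B (135/7 per unit): all 7 → value 135, running total 135.00
- D (167/30 per unit): all 30 → value 167, running total 302.00
- A (97/30 per unit): all 30 → value 97, running total 399.00
- C (50/30 per unit): 22 of 30 → value 22×50/30 = 36.6667, running total 435.67
Total 435.67.

435.67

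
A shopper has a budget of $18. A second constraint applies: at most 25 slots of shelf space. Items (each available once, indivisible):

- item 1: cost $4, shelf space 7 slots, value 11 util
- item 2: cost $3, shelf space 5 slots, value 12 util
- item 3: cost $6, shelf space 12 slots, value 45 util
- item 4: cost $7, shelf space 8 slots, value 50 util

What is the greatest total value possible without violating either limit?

Feasible sets respecting both limits:
- item 2+item 3+item 4: cost 16, shelf space 25, value 107
- item 3+item 4: cost 13, shelf space 20, value 95
- item 1+item 2+item 4: cost 14, shelf space 20, value 73
- item 1+item 2+item 3: cost 13, shelf space 24, value 68
Best: 107 util.

107 util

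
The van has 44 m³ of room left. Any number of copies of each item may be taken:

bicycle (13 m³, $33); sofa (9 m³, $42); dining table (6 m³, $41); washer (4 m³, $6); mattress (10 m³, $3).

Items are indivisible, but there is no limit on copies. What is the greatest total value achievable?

$287

Best value-per-unit is dining table at 41/6, and filling with it alone uses volume 7×6=42. No mix of the others beats 7×41 = 287.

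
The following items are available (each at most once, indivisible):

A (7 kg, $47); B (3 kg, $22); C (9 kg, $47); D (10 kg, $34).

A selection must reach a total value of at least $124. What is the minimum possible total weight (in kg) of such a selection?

26

Subsets with value ≥ 124, sorted by total weight:
- A+C+D: weight 26, value 128
- A+B+C+D: weight 29, value 150
Minimum weight: 26 kg.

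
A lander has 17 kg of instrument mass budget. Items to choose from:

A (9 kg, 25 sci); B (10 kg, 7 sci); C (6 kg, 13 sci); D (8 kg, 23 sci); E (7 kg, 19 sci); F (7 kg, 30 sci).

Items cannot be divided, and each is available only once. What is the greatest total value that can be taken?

Check high-value combinations within 17 kg:
- A+F: mass 9+7=16, value 25+30=55
- D+F: mass 8+7=15, value 23+30=53
- E+F: mass 7+7=14, value 19+30=49
Best: 55 sci.

55 sci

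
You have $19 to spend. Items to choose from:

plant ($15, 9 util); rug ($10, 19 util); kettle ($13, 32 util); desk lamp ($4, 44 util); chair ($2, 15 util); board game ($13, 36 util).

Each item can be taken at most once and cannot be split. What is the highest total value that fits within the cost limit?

95 util

Check high-value combinations within $19:
- desk lamp+chair+board game: cost 4+2+13=19, value 44+15+36=95
- kettle+desk lamp+chair: cost 13+4+2=19, value 32+44+15=91
- desk lamp+board game: cost 4+13=17, value 44+36=80
- rug+desk lamp+chair: cost 10+4+2=16, value 19+44+15=78
- kettle+desk lamp: cost 13+4=17, value 32+44=76
Best: 95 util.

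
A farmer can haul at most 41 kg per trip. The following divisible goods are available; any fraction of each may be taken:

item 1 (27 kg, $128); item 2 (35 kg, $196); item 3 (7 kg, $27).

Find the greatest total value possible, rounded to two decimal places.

Take in order of value per unit:
- item 2 (196/35 per unit): all 35 → value 196, running total 196.00
- item 1 (128/27 per unit): 6 of 27 → value 6×128/27 = 28.4444, running total 224.44
Total 224.44.

224.44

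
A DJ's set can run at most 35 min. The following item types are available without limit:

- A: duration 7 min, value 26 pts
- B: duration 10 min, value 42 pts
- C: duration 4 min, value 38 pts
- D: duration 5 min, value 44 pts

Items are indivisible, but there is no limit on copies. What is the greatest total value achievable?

Best value-per-unit is C at 38/4; filling with it alone gives 8×38 = 304.
Optimal mix: 5×C + 3×D → duration 35, value 322.

322 pts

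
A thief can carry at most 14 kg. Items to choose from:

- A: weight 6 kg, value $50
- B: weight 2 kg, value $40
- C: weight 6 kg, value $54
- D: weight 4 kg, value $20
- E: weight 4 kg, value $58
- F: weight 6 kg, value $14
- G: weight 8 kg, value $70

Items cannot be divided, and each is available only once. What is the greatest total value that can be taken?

Check high-value combinations within 14 kg:
- B+E+G: weight 2+4+8=14, value 40+58+70=168
- B+C+E: weight 2+6+4=12, value 40+54+58=152
- A+B+E: weight 6+2+4=12, value 50+40+58=148
Best: $168.

$168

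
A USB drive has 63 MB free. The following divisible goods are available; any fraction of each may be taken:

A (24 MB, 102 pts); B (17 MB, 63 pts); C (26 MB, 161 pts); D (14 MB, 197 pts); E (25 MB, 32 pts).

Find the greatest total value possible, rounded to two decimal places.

455.75

Take in order of value per unit:
- D (197/14 per unit): all 14 → value 197, running total 197.00
- C (161/26 per unit): all 26 → value 161, running total 358.00
- A (102/24 per unit): 23 of 24 → value 23×102/24 = 97.7500, running total 455.75
Total 455.75.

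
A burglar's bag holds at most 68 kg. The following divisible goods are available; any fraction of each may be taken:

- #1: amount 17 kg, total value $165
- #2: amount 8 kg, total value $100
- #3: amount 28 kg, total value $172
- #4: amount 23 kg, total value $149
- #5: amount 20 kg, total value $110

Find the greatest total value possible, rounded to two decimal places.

536.86

Take in order of value per unit:
- #2 (100/8 per unit): all 8 → value 100, running total 100.00
- #1 (165/17 per unit): all 17 → value 165, running total 265.00
- #4 (149/23 per unit): all 23 → value 149, running total 414.00
- #3 (172/28 per unit): 20 of 28 → value 20×172/28 = 122.8571, running total 536.86
Total 536.86.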